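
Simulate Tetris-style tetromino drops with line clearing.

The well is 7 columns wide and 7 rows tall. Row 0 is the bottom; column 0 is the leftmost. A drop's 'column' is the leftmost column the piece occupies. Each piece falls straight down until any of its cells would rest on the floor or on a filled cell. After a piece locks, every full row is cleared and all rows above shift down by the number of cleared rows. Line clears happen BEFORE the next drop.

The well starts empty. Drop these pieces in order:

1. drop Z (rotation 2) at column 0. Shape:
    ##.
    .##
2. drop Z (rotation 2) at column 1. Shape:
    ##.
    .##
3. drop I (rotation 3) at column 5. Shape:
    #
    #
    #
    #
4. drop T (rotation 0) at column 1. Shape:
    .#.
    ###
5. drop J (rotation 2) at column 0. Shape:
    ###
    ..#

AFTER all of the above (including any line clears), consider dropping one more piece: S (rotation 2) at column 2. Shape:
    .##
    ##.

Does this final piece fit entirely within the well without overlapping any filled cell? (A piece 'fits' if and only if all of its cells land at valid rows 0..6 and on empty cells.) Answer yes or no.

Answer: no

Derivation:
Drop 1: Z rot2 at col 0 lands with bottom-row=0; cleared 0 line(s) (total 0); column heights now [2 2 1 0 0 0 0], max=2
Drop 2: Z rot2 at col 1 lands with bottom-row=1; cleared 0 line(s) (total 0); column heights now [2 3 3 2 0 0 0], max=3
Drop 3: I rot3 at col 5 lands with bottom-row=0; cleared 0 line(s) (total 0); column heights now [2 3 3 2 0 4 0], max=4
Drop 4: T rot0 at col 1 lands with bottom-row=3; cleared 0 line(s) (total 0); column heights now [2 4 5 4 0 4 0], max=5
Drop 5: J rot2 at col 0 lands with bottom-row=5; cleared 0 line(s) (total 0); column heights now [7 7 7 4 0 4 0], max=7
Test piece S rot2 at col 2 (width 3): heights before test = [7 7 7 4 0 4 0]; fits = False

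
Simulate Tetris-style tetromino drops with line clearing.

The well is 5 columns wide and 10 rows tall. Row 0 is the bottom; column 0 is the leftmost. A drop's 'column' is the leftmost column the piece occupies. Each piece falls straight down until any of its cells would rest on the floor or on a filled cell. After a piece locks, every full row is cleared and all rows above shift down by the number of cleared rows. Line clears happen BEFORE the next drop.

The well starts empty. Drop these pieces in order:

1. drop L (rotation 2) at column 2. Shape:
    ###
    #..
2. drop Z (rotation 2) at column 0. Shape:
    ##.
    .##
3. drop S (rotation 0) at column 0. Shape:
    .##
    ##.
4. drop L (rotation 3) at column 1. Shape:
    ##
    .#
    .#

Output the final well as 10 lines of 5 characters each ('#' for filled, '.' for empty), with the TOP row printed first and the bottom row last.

Drop 1: L rot2 at col 2 lands with bottom-row=0; cleared 0 line(s) (total 0); column heights now [0 0 2 2 2], max=2
Drop 2: Z rot2 at col 0 lands with bottom-row=2; cleared 0 line(s) (total 0); column heights now [4 4 3 2 2], max=4
Drop 3: S rot0 at col 0 lands with bottom-row=4; cleared 0 line(s) (total 0); column heights now [5 6 6 2 2], max=6
Drop 4: L rot3 at col 1 lands with bottom-row=6; cleared 0 line(s) (total 0); column heights now [5 9 9 2 2], max=9

Answer: .....
.##..
..#..
..#..
.##..
##...
##...
.##..
..###
..#..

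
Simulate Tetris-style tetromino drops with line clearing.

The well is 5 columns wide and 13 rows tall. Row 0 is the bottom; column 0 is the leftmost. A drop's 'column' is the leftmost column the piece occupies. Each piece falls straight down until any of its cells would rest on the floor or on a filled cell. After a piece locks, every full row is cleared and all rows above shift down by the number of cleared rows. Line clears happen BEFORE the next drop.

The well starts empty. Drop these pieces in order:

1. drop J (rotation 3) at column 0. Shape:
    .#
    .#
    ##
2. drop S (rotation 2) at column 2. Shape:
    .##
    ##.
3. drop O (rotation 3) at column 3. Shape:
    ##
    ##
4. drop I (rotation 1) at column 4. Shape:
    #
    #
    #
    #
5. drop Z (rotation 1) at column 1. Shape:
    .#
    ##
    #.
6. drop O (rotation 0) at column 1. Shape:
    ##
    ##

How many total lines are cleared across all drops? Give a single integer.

Answer: 0

Derivation:
Drop 1: J rot3 at col 0 lands with bottom-row=0; cleared 0 line(s) (total 0); column heights now [1 3 0 0 0], max=3
Drop 2: S rot2 at col 2 lands with bottom-row=0; cleared 0 line(s) (total 0); column heights now [1 3 1 2 2], max=3
Drop 3: O rot3 at col 3 lands with bottom-row=2; cleared 0 line(s) (total 0); column heights now [1 3 1 4 4], max=4
Drop 4: I rot1 at col 4 lands with bottom-row=4; cleared 0 line(s) (total 0); column heights now [1 3 1 4 8], max=8
Drop 5: Z rot1 at col 1 lands with bottom-row=3; cleared 0 line(s) (total 0); column heights now [1 5 6 4 8], max=8
Drop 6: O rot0 at col 1 lands with bottom-row=6; cleared 0 line(s) (total 0); column heights now [1 8 8 4 8], max=8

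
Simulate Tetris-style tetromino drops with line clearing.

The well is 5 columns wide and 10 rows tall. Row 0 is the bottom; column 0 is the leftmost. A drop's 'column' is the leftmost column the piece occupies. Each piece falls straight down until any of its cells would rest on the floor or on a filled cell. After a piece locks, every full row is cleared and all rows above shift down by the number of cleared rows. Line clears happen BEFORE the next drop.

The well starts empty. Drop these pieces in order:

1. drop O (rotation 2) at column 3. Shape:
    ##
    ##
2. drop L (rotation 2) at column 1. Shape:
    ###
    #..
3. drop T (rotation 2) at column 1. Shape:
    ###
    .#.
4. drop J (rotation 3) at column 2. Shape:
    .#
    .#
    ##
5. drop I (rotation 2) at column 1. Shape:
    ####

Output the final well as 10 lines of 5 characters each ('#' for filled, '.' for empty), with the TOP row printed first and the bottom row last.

Answer: .....
.####
...#.
...#.
..##.
.###.
..#..
.###.
.#.##
...##

Derivation:
Drop 1: O rot2 at col 3 lands with bottom-row=0; cleared 0 line(s) (total 0); column heights now [0 0 0 2 2], max=2
Drop 2: L rot2 at col 1 lands with bottom-row=1; cleared 0 line(s) (total 0); column heights now [0 3 3 3 2], max=3
Drop 3: T rot2 at col 1 lands with bottom-row=3; cleared 0 line(s) (total 0); column heights now [0 5 5 5 2], max=5
Drop 4: J rot3 at col 2 lands with bottom-row=5; cleared 0 line(s) (total 0); column heights now [0 5 6 8 2], max=8
Drop 5: I rot2 at col 1 lands with bottom-row=8; cleared 0 line(s) (total 0); column heights now [0 9 9 9 9], max=9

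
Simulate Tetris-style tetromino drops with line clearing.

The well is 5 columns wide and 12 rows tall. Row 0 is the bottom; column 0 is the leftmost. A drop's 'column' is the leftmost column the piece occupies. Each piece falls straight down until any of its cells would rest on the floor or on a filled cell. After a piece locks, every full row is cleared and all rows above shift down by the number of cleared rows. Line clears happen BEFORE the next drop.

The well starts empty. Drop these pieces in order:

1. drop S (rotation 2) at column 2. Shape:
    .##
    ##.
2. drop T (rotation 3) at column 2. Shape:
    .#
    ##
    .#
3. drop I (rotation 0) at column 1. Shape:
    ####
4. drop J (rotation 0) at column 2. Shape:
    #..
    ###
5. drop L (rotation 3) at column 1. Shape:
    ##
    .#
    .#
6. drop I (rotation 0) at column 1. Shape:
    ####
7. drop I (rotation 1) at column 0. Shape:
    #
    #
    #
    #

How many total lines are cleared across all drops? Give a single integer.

Answer: 0

Derivation:
Drop 1: S rot2 at col 2 lands with bottom-row=0; cleared 0 line(s) (total 0); column heights now [0 0 1 2 2], max=2
Drop 2: T rot3 at col 2 lands with bottom-row=2; cleared 0 line(s) (total 0); column heights now [0 0 4 5 2], max=5
Drop 3: I rot0 at col 1 lands with bottom-row=5; cleared 0 line(s) (total 0); column heights now [0 6 6 6 6], max=6
Drop 4: J rot0 at col 2 lands with bottom-row=6; cleared 0 line(s) (total 0); column heights now [0 6 8 7 7], max=8
Drop 5: L rot3 at col 1 lands with bottom-row=8; cleared 0 line(s) (total 0); column heights now [0 11 11 7 7], max=11
Drop 6: I rot0 at col 1 lands with bottom-row=11; cleared 0 line(s) (total 0); column heights now [0 12 12 12 12], max=12
Drop 7: I rot1 at col 0 lands with bottom-row=0; cleared 0 line(s) (total 0); column heights now [4 12 12 12 12], max=12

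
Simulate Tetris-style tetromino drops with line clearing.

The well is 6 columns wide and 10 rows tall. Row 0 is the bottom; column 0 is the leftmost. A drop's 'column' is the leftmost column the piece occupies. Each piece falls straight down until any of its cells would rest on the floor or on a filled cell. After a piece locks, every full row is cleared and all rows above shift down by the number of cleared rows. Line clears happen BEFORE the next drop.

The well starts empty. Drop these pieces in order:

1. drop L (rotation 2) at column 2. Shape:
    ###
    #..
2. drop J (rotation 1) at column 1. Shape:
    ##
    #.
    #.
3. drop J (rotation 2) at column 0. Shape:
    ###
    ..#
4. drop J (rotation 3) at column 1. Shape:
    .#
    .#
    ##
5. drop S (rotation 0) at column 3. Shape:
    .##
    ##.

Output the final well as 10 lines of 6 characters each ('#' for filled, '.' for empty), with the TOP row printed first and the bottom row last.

Answer: ......
......
..#...
..#...
.##...
###...
..#.##
.####.
.####.
.##...

Derivation:
Drop 1: L rot2 at col 2 lands with bottom-row=0; cleared 0 line(s) (total 0); column heights now [0 0 2 2 2 0], max=2
Drop 2: J rot1 at col 1 lands with bottom-row=0; cleared 0 line(s) (total 0); column heights now [0 3 3 2 2 0], max=3
Drop 3: J rot2 at col 0 lands with bottom-row=3; cleared 0 line(s) (total 0); column heights now [5 5 5 2 2 0], max=5
Drop 4: J rot3 at col 1 lands with bottom-row=5; cleared 0 line(s) (total 0); column heights now [5 6 8 2 2 0], max=8
Drop 5: S rot0 at col 3 lands with bottom-row=2; cleared 0 line(s) (total 0); column heights now [5 6 8 3 4 4], max=8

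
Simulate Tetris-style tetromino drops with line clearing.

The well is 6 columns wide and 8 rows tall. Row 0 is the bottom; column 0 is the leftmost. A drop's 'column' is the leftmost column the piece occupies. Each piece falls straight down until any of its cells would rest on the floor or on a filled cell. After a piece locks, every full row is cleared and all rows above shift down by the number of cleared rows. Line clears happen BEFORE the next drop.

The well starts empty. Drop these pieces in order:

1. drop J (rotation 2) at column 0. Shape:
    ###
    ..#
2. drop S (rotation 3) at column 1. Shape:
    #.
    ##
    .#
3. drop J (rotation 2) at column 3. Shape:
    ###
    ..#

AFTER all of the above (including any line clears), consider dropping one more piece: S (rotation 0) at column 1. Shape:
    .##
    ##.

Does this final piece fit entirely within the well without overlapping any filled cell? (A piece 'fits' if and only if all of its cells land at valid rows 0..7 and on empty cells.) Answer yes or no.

Answer: yes

Derivation:
Drop 1: J rot2 at col 0 lands with bottom-row=0; cleared 0 line(s) (total 0); column heights now [2 2 2 0 0 0], max=2
Drop 2: S rot3 at col 1 lands with bottom-row=2; cleared 0 line(s) (total 0); column heights now [2 5 4 0 0 0], max=5
Drop 3: J rot2 at col 3 lands with bottom-row=0; cleared 1 line(s) (total 1); column heights now [0 4 3 0 0 1], max=4
Test piece S rot0 at col 1 (width 3): heights before test = [0 4 3 0 0 1]; fits = True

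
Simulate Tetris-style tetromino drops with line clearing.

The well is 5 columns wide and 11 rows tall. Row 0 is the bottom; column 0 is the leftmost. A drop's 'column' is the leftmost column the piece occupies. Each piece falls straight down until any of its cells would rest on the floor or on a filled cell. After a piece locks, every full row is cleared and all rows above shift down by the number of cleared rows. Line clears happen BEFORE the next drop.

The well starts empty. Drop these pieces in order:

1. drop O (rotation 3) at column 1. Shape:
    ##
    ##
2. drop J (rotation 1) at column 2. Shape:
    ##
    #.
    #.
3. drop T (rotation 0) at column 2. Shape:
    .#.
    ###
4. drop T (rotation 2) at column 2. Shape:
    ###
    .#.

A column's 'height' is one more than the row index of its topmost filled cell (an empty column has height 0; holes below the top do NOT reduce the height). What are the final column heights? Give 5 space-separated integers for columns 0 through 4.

Drop 1: O rot3 at col 1 lands with bottom-row=0; cleared 0 line(s) (total 0); column heights now [0 2 2 0 0], max=2
Drop 2: J rot1 at col 2 lands with bottom-row=2; cleared 0 line(s) (total 0); column heights now [0 2 5 5 0], max=5
Drop 3: T rot0 at col 2 lands with bottom-row=5; cleared 0 line(s) (total 0); column heights now [0 2 6 7 6], max=7
Drop 4: T rot2 at col 2 lands with bottom-row=7; cleared 0 line(s) (total 0); column heights now [0 2 9 9 9], max=9

Answer: 0 2 9 9 9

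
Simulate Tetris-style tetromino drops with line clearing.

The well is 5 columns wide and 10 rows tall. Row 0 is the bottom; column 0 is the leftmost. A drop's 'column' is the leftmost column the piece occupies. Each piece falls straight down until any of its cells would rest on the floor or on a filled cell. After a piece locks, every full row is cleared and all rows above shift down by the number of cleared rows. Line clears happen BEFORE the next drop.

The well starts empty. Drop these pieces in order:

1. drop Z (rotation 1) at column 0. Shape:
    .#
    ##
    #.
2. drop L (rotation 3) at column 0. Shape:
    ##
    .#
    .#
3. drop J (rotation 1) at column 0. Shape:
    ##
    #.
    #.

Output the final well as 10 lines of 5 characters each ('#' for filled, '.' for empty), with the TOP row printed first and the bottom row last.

Answer: .....
##...
#....
#....
##...
.#...
.#...
.#...
##...
#....

Derivation:
Drop 1: Z rot1 at col 0 lands with bottom-row=0; cleared 0 line(s) (total 0); column heights now [2 3 0 0 0], max=3
Drop 2: L rot3 at col 0 lands with bottom-row=3; cleared 0 line(s) (total 0); column heights now [6 6 0 0 0], max=6
Drop 3: J rot1 at col 0 lands with bottom-row=6; cleared 0 line(s) (total 0); column heights now [9 9 0 0 0], max=9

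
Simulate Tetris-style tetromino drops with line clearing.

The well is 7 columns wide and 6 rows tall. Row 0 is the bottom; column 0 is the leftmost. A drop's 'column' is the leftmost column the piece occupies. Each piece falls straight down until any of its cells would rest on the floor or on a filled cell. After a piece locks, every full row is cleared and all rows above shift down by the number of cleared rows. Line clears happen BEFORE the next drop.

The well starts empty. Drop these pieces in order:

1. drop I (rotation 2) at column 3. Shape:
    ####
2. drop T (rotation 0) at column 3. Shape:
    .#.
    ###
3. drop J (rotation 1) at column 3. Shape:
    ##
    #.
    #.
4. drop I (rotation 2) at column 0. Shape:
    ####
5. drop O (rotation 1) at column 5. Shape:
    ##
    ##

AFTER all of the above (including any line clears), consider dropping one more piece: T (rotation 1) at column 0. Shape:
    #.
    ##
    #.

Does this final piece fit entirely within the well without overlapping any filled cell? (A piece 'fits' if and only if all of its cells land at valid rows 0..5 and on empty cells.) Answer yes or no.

Drop 1: I rot2 at col 3 lands with bottom-row=0; cleared 0 line(s) (total 0); column heights now [0 0 0 1 1 1 1], max=1
Drop 2: T rot0 at col 3 lands with bottom-row=1; cleared 0 line(s) (total 0); column heights now [0 0 0 2 3 2 1], max=3
Drop 3: J rot1 at col 3 lands with bottom-row=2; cleared 0 line(s) (total 0); column heights now [0 0 0 5 5 2 1], max=5
Drop 4: I rot2 at col 0 lands with bottom-row=5; cleared 0 line(s) (total 0); column heights now [6 6 6 6 5 2 1], max=6
Drop 5: O rot1 at col 5 lands with bottom-row=2; cleared 0 line(s) (total 0); column heights now [6 6 6 6 5 4 4], max=6
Test piece T rot1 at col 0 (width 2): heights before test = [6 6 6 6 5 4 4]; fits = False

Answer: no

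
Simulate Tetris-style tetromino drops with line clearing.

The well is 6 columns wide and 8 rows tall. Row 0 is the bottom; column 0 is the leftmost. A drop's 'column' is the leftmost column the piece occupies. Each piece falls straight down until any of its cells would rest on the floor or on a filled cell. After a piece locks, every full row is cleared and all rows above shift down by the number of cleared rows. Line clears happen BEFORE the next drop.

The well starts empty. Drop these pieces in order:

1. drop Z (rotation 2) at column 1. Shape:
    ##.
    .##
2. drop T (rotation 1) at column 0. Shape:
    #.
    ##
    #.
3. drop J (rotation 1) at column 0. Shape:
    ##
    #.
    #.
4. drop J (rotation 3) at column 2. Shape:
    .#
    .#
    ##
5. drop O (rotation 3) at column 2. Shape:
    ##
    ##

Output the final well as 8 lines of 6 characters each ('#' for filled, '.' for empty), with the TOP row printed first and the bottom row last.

Answer: ......
####..
#.##..
#..#..
#..#..
####..
###...
..##..

Derivation:
Drop 1: Z rot2 at col 1 lands with bottom-row=0; cleared 0 line(s) (total 0); column heights now [0 2 2 1 0 0], max=2
Drop 2: T rot1 at col 0 lands with bottom-row=1; cleared 0 line(s) (total 0); column heights now [4 3 2 1 0 0], max=4
Drop 3: J rot1 at col 0 lands with bottom-row=4; cleared 0 line(s) (total 0); column heights now [7 7 2 1 0 0], max=7
Drop 4: J rot3 at col 2 lands with bottom-row=2; cleared 0 line(s) (total 0); column heights now [7 7 3 5 0 0], max=7
Drop 5: O rot3 at col 2 lands with bottom-row=5; cleared 0 line(s) (total 0); column heights now [7 7 7 7 0 0], max=7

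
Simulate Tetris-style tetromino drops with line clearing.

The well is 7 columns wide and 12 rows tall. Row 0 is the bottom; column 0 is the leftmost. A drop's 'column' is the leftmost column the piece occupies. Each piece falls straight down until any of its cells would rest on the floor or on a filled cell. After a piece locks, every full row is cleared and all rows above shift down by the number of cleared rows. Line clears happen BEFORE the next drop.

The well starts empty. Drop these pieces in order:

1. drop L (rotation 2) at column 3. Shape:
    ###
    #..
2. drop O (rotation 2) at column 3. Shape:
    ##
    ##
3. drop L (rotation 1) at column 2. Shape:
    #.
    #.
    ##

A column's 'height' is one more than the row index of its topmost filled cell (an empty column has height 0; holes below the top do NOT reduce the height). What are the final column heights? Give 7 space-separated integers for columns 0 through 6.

Drop 1: L rot2 at col 3 lands with bottom-row=0; cleared 0 line(s) (total 0); column heights now [0 0 0 2 2 2 0], max=2
Drop 2: O rot2 at col 3 lands with bottom-row=2; cleared 0 line(s) (total 0); column heights now [0 0 0 4 4 2 0], max=4
Drop 3: L rot1 at col 2 lands with bottom-row=4; cleared 0 line(s) (total 0); column heights now [0 0 7 5 4 2 0], max=7

Answer: 0 0 7 5 4 2 0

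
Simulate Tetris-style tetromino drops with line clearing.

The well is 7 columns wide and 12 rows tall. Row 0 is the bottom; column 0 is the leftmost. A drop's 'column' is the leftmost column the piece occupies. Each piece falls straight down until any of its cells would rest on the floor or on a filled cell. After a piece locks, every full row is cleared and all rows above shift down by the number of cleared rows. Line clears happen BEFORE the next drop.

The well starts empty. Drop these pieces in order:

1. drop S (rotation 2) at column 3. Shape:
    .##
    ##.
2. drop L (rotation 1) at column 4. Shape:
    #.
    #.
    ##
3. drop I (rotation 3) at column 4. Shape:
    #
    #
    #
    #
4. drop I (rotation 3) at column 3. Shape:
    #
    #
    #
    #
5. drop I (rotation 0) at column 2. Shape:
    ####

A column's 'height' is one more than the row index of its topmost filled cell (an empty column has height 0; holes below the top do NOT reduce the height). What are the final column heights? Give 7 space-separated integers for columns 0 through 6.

Answer: 0 0 10 10 10 10 0

Derivation:
Drop 1: S rot2 at col 3 lands with bottom-row=0; cleared 0 line(s) (total 0); column heights now [0 0 0 1 2 2 0], max=2
Drop 2: L rot1 at col 4 lands with bottom-row=2; cleared 0 line(s) (total 0); column heights now [0 0 0 1 5 3 0], max=5
Drop 3: I rot3 at col 4 lands with bottom-row=5; cleared 0 line(s) (total 0); column heights now [0 0 0 1 9 3 0], max=9
Drop 4: I rot3 at col 3 lands with bottom-row=1; cleared 0 line(s) (total 0); column heights now [0 0 0 5 9 3 0], max=9
Drop 5: I rot0 at col 2 lands with bottom-row=9; cleared 0 line(s) (total 0); column heights now [0 0 10 10 10 10 0], max=10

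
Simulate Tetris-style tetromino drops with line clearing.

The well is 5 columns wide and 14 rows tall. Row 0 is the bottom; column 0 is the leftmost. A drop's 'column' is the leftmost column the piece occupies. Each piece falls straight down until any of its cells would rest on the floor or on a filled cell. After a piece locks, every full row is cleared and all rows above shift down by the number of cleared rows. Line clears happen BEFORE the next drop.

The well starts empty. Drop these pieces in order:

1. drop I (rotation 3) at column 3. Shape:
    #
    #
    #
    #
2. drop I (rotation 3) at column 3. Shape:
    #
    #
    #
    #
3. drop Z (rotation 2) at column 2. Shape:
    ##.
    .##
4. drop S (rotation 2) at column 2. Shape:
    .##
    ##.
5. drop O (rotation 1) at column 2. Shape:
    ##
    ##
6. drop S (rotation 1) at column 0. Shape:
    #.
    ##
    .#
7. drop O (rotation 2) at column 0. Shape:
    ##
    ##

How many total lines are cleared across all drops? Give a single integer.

Drop 1: I rot3 at col 3 lands with bottom-row=0; cleared 0 line(s) (total 0); column heights now [0 0 0 4 0], max=4
Drop 2: I rot3 at col 3 lands with bottom-row=4; cleared 0 line(s) (total 0); column heights now [0 0 0 8 0], max=8
Drop 3: Z rot2 at col 2 lands with bottom-row=8; cleared 0 line(s) (total 0); column heights now [0 0 10 10 9], max=10
Drop 4: S rot2 at col 2 lands with bottom-row=10; cleared 0 line(s) (total 0); column heights now [0 0 11 12 12], max=12
Drop 5: O rot1 at col 2 lands with bottom-row=12; cleared 0 line(s) (total 0); column heights now [0 0 14 14 12], max=14
Drop 6: S rot1 at col 0 lands with bottom-row=0; cleared 0 line(s) (total 0); column heights now [3 2 14 14 12], max=14
Drop 7: O rot2 at col 0 lands with bottom-row=3; cleared 0 line(s) (total 0); column heights now [5 5 14 14 12], max=14

Answer: 0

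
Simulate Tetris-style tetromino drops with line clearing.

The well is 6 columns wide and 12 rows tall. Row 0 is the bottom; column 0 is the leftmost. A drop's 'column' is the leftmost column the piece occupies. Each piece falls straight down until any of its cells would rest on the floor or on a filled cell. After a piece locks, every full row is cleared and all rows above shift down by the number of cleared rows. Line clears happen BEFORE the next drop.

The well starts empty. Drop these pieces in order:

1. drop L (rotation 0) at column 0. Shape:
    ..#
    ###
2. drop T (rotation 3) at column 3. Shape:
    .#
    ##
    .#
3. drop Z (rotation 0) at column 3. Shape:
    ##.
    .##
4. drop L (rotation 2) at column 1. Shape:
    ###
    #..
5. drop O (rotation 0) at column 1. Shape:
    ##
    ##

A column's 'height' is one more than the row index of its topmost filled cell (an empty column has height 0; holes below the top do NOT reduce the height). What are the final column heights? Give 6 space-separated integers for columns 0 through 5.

Drop 1: L rot0 at col 0 lands with bottom-row=0; cleared 0 line(s) (total 0); column heights now [1 1 2 0 0 0], max=2
Drop 2: T rot3 at col 3 lands with bottom-row=0; cleared 0 line(s) (total 0); column heights now [1 1 2 2 3 0], max=3
Drop 3: Z rot0 at col 3 lands with bottom-row=3; cleared 0 line(s) (total 0); column heights now [1 1 2 5 5 4], max=5
Drop 4: L rot2 at col 1 lands with bottom-row=4; cleared 0 line(s) (total 0); column heights now [1 6 6 6 5 4], max=6
Drop 5: O rot0 at col 1 lands with bottom-row=6; cleared 0 line(s) (total 0); column heights now [1 8 8 6 5 4], max=8

Answer: 1 8 8 6 5 4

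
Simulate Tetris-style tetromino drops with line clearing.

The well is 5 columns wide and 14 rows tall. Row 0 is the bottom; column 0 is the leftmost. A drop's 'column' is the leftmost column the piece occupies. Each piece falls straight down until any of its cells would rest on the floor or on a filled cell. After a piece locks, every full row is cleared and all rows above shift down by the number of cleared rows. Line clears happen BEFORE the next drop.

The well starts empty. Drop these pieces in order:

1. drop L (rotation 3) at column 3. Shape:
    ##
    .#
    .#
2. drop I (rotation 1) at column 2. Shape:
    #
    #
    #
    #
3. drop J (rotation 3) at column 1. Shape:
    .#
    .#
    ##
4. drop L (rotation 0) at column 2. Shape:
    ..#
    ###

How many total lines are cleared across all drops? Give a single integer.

Answer: 0

Derivation:
Drop 1: L rot3 at col 3 lands with bottom-row=0; cleared 0 line(s) (total 0); column heights now [0 0 0 3 3], max=3
Drop 2: I rot1 at col 2 lands with bottom-row=0; cleared 0 line(s) (total 0); column heights now [0 0 4 3 3], max=4
Drop 3: J rot3 at col 1 lands with bottom-row=4; cleared 0 line(s) (total 0); column heights now [0 5 7 3 3], max=7
Drop 4: L rot0 at col 2 lands with bottom-row=7; cleared 0 line(s) (total 0); column heights now [0 5 8 8 9], max=9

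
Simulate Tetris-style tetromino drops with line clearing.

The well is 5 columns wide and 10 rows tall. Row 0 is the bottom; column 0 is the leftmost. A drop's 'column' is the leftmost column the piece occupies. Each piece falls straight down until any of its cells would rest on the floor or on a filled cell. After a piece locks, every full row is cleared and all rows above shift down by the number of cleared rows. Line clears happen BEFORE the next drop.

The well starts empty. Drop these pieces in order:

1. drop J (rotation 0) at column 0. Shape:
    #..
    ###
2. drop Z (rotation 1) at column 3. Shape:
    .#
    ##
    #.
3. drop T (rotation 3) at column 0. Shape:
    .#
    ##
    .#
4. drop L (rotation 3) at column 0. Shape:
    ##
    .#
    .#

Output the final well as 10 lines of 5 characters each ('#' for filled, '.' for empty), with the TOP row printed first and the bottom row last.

Answer: .....
.....
.....
##...
.#...
.#...
.#...
##..#
##.##
####.

Derivation:
Drop 1: J rot0 at col 0 lands with bottom-row=0; cleared 0 line(s) (total 0); column heights now [2 1 1 0 0], max=2
Drop 2: Z rot1 at col 3 lands with bottom-row=0; cleared 0 line(s) (total 0); column heights now [2 1 1 2 3], max=3
Drop 3: T rot3 at col 0 lands with bottom-row=1; cleared 0 line(s) (total 0); column heights now [3 4 1 2 3], max=4
Drop 4: L rot3 at col 0 lands with bottom-row=4; cleared 0 line(s) (total 0); column heights now [7 7 1 2 3], max=7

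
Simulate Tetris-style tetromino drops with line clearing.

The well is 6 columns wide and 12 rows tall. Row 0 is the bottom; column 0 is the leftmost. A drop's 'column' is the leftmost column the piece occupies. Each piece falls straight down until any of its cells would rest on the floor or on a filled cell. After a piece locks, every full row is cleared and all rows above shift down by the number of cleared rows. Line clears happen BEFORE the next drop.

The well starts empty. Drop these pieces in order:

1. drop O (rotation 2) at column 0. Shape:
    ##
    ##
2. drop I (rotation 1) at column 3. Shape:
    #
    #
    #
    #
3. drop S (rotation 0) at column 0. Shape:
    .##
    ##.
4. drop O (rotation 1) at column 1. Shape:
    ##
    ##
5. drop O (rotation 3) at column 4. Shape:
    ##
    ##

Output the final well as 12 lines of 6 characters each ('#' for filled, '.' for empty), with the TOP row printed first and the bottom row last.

Answer: ......
......
......
......
......
......
.##...
.##...
.###..
##.#..
##.###
##.###

Derivation:
Drop 1: O rot2 at col 0 lands with bottom-row=0; cleared 0 line(s) (total 0); column heights now [2 2 0 0 0 0], max=2
Drop 2: I rot1 at col 3 lands with bottom-row=0; cleared 0 line(s) (total 0); column heights now [2 2 0 4 0 0], max=4
Drop 3: S rot0 at col 0 lands with bottom-row=2; cleared 0 line(s) (total 0); column heights now [3 4 4 4 0 0], max=4
Drop 4: O rot1 at col 1 lands with bottom-row=4; cleared 0 line(s) (total 0); column heights now [3 6 6 4 0 0], max=6
Drop 5: O rot3 at col 4 lands with bottom-row=0; cleared 0 line(s) (total 0); column heights now [3 6 6 4 2 2], max=6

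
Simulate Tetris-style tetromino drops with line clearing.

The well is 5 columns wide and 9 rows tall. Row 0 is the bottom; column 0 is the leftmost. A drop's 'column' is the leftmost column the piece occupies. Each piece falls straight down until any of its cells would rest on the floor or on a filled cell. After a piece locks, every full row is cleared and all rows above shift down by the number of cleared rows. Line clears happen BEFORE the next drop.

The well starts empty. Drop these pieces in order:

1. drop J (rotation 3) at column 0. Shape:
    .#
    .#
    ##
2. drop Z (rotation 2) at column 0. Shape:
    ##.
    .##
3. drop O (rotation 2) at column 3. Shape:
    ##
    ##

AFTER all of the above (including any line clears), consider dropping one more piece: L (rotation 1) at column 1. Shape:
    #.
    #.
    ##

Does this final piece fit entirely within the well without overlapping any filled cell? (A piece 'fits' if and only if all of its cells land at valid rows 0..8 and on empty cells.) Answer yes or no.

Answer: yes

Derivation:
Drop 1: J rot3 at col 0 lands with bottom-row=0; cleared 0 line(s) (total 0); column heights now [1 3 0 0 0], max=3
Drop 2: Z rot2 at col 0 lands with bottom-row=3; cleared 0 line(s) (total 0); column heights now [5 5 4 0 0], max=5
Drop 3: O rot2 at col 3 lands with bottom-row=0; cleared 0 line(s) (total 0); column heights now [5 5 4 2 2], max=5
Test piece L rot1 at col 1 (width 2): heights before test = [5 5 4 2 2]; fits = True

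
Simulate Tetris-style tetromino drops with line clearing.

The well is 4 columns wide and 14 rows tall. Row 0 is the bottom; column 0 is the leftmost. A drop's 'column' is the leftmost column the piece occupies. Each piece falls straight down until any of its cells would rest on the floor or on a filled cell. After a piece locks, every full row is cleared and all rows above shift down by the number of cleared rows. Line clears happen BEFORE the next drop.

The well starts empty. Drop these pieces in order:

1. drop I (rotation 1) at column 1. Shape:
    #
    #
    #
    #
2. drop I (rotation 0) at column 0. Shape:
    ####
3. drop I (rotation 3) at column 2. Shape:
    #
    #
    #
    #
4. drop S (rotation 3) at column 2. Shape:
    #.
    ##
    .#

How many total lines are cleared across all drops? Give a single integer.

Drop 1: I rot1 at col 1 lands with bottom-row=0; cleared 0 line(s) (total 0); column heights now [0 4 0 0], max=4
Drop 2: I rot0 at col 0 lands with bottom-row=4; cleared 1 line(s) (total 1); column heights now [0 4 0 0], max=4
Drop 3: I rot3 at col 2 lands with bottom-row=0; cleared 0 line(s) (total 1); column heights now [0 4 4 0], max=4
Drop 4: S rot3 at col 2 lands with bottom-row=3; cleared 0 line(s) (total 1); column heights now [0 4 6 5], max=6

Answer: 1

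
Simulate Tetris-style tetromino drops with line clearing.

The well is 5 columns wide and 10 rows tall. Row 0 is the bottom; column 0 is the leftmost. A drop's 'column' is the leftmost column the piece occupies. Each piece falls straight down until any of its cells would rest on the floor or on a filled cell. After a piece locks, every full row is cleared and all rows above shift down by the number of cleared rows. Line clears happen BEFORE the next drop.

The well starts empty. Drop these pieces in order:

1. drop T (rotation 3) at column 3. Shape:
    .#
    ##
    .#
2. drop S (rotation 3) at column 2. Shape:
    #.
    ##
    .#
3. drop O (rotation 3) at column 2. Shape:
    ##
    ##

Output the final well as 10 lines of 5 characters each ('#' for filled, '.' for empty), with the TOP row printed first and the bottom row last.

Drop 1: T rot3 at col 3 lands with bottom-row=0; cleared 0 line(s) (total 0); column heights now [0 0 0 2 3], max=3
Drop 2: S rot3 at col 2 lands with bottom-row=2; cleared 0 line(s) (total 0); column heights now [0 0 5 4 3], max=5
Drop 3: O rot3 at col 2 lands with bottom-row=5; cleared 0 line(s) (total 0); column heights now [0 0 7 7 3], max=7

Answer: .....
.....
.....
..##.
..##.
..#..
..##.
...##
...##
....#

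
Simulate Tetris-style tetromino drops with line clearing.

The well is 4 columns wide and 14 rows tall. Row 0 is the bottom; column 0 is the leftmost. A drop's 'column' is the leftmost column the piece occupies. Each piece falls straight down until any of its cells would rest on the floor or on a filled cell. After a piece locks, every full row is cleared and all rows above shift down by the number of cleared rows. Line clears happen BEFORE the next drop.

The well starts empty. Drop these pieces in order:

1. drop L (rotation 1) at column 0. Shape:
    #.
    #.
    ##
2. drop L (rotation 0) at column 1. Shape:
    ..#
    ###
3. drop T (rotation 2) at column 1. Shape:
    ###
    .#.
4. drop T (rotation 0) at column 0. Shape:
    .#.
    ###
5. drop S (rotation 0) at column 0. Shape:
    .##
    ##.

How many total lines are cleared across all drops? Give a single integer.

Drop 1: L rot1 at col 0 lands with bottom-row=0; cleared 0 line(s) (total 0); column heights now [3 1 0 0], max=3
Drop 2: L rot0 at col 1 lands with bottom-row=1; cleared 1 line(s) (total 1); column heights now [2 1 0 2], max=2
Drop 3: T rot2 at col 1 lands with bottom-row=1; cleared 0 line(s) (total 1); column heights now [2 3 3 3], max=3
Drop 4: T rot0 at col 0 lands with bottom-row=3; cleared 0 line(s) (total 1); column heights now [4 5 4 3], max=5
Drop 5: S rot0 at col 0 lands with bottom-row=5; cleared 0 line(s) (total 1); column heights now [6 7 7 3], max=7

Answer: 1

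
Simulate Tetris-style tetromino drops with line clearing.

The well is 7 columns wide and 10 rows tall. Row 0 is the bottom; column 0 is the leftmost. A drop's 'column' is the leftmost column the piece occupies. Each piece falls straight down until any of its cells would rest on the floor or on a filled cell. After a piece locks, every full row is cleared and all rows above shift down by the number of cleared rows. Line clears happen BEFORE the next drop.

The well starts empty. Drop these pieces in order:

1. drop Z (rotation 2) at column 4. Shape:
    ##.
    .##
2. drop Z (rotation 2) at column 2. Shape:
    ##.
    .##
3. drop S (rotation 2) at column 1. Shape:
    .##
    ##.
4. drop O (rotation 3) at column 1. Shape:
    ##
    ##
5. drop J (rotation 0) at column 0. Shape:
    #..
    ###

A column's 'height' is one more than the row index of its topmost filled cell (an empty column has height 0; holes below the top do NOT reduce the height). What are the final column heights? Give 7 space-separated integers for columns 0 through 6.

Drop 1: Z rot2 at col 4 lands with bottom-row=0; cleared 0 line(s) (total 0); column heights now [0 0 0 0 2 2 1], max=2
Drop 2: Z rot2 at col 2 lands with bottom-row=2; cleared 0 line(s) (total 0); column heights now [0 0 4 4 3 2 1], max=4
Drop 3: S rot2 at col 1 lands with bottom-row=4; cleared 0 line(s) (total 0); column heights now [0 5 6 6 3 2 1], max=6
Drop 4: O rot3 at col 1 lands with bottom-row=6; cleared 0 line(s) (total 0); column heights now [0 8 8 6 3 2 1], max=8
Drop 5: J rot0 at col 0 lands with bottom-row=8; cleared 0 line(s) (total 0); column heights now [10 9 9 6 3 2 1], max=10

Answer: 10 9 9 6 3 2 1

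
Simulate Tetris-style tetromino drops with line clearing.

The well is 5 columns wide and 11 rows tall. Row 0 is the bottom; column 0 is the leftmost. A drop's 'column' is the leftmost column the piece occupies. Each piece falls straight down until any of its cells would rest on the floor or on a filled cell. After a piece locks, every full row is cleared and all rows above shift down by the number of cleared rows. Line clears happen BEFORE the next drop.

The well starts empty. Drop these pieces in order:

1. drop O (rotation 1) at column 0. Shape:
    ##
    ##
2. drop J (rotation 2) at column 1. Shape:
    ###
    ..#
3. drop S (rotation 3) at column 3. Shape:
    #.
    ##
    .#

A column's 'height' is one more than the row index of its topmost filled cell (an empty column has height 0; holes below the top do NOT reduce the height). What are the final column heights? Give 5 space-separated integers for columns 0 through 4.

Answer: 2 3 3 5 4

Derivation:
Drop 1: O rot1 at col 0 lands with bottom-row=0; cleared 0 line(s) (total 0); column heights now [2 2 0 0 0], max=2
Drop 2: J rot2 at col 1 lands with bottom-row=1; cleared 0 line(s) (total 0); column heights now [2 3 3 3 0], max=3
Drop 3: S rot3 at col 3 lands with bottom-row=2; cleared 0 line(s) (total 0); column heights now [2 3 3 5 4], max=5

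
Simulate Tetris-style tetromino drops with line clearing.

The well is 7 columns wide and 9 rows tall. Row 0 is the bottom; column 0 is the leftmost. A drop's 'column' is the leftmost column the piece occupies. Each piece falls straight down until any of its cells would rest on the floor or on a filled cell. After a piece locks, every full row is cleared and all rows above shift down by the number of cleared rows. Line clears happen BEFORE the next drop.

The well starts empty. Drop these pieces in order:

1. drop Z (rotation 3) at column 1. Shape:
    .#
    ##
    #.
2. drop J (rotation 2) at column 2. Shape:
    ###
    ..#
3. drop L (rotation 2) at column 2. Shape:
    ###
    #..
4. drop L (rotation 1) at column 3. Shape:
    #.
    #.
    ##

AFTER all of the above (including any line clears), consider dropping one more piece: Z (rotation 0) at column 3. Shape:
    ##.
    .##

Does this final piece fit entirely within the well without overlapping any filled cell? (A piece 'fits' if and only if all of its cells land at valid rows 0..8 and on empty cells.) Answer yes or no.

Answer: no

Derivation:
Drop 1: Z rot3 at col 1 lands with bottom-row=0; cleared 0 line(s) (total 0); column heights now [0 2 3 0 0 0 0], max=3
Drop 2: J rot2 at col 2 lands with bottom-row=2; cleared 0 line(s) (total 0); column heights now [0 2 4 4 4 0 0], max=4
Drop 3: L rot2 at col 2 lands with bottom-row=4; cleared 0 line(s) (total 0); column heights now [0 2 6 6 6 0 0], max=6
Drop 4: L rot1 at col 3 lands with bottom-row=6; cleared 0 line(s) (total 0); column heights now [0 2 6 9 7 0 0], max=9
Test piece Z rot0 at col 3 (width 3): heights before test = [0 2 6 9 7 0 0]; fits = False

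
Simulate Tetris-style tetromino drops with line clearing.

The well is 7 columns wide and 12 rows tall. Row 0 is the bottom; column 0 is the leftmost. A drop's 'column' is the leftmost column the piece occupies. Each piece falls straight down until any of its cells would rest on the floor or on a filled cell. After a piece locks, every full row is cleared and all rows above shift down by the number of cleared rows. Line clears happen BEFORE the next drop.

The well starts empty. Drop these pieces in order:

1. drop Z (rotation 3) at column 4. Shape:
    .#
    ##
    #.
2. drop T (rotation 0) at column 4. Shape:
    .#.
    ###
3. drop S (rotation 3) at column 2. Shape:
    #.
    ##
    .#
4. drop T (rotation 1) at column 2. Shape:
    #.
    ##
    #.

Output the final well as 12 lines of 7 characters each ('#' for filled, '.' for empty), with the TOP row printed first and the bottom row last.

Answer: .......
.......
.......
.......
.......
.......
..#....
..##.#.
..#.###
..#..#.
..####.
...##..

Derivation:
Drop 1: Z rot3 at col 4 lands with bottom-row=0; cleared 0 line(s) (total 0); column heights now [0 0 0 0 2 3 0], max=3
Drop 2: T rot0 at col 4 lands with bottom-row=3; cleared 0 line(s) (total 0); column heights now [0 0 0 0 4 5 4], max=5
Drop 3: S rot3 at col 2 lands with bottom-row=0; cleared 0 line(s) (total 0); column heights now [0 0 3 2 4 5 4], max=5
Drop 4: T rot1 at col 2 lands with bottom-row=3; cleared 0 line(s) (total 0); column heights now [0 0 6 5 4 5 4], max=6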